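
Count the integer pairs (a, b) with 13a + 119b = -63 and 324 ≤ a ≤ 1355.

9

gcd(119, 13) = 1  (119 = 9·13 + 2, 13 = 6·2 + 1, 2 = 2·1).
Back-substituting, 13·(55) + 119·(-6) = 1.
Scale by -63: particular solution (-3465, 378); reduce a mod 119: (105, -12).
General solution: a = 105 + 119t, b = -12 - 13t for integer t.
324 ≤ 105 + 119t ≤ 1355 gives t ∈ [2, 10], which is 9 values.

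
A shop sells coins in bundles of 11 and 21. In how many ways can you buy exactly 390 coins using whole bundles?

2

Need nonnegative integers with 11j + 21k = 390.
gcd(11, 21) = 1, and 11·(2) + 21·(-1) = 1.
So (j₀, k₀) = (780, -390); general j = 780 + 21t, k = -390 - 11t.
j ≥ 0 ⇒ t ≥ -37; k ≥ 0 ⇒ t ≤ -36. That's 2 values of t.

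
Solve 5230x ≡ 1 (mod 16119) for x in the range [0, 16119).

gcd(16119, 5230) = 1.
By Bézout, 5230×(-2555) + 16119×(829) = 1.
So 5230×-2555 ≡ 1 (mod 16119), and -2555 mod 16119 = 13564.

13564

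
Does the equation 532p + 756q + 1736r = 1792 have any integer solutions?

gcd(756, 532):
  756 = 1*532 + 224
  532 = 2*224 + 84
  224 = 2*84 + 56
  84 = 1*56 + 28
  56 = 2*28
so gcd(756, 532) = 28.
gcd(28, 1736) = 28.
28 divides 1792, so integer solutions exist.

yes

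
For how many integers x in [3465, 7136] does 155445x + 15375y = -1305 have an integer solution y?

3

gcd(155445, 15375):
  155445 = 10·15375 + 1695
  15375 = 9·1695 + 120
  1695 = 14·120 + 15
  120 = 8·15
so gcd(155445, 15375) = 15.
Back-substitute for Bézout coefficients:
  15 = 1695 - 14·120
  ... = 155445·(127) + 15375·(-1284)
Scale by -87: particular solution (-11049, 111708); reduce x mod 1025: (226, -2285).
General solution: x = 226 + 1025t, y = -2285 - 10363t for integer t.
3465 ≤ 226 + 1025t ≤ 7136 gives t ∈ [4, 6], which is 3 values.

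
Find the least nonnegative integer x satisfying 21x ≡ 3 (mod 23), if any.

10

gcd(23, 21) = 1  (23 = 1*21 + 2, 21 = 10*2 + 1, 2 = 2*1).
1 divides 3, so solutions exist.
Back-substituting, 21*(11) + 23*(-10) = 1.
So 21*(11) ≡ 1 (mod 23); multiply by 3: x ≡ 33 (mod 23).
Smallest nonnegative: x = 33 mod 23 = 10.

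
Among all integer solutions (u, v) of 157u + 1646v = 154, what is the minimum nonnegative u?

976

gcd(1646, 157) = 1  (1646 = 10·157 + 76, 157 = 2·76 + 5, 76 = 15·5 + 1, 5 = 5·1).
1 divides 154, so solutions exist.
Back-substituting, 157·(-325) + 1646·(31) = 1.
Scale by 154/1 = 154: (u₀, v₀) = (-50050, 4774).
General solution: u = -50050 + 1646t, v = 4774 - 157t for integer t.
u ≥ 0: smallest is -50050 mod 1646 = 976 (at t = 31), with v = -93.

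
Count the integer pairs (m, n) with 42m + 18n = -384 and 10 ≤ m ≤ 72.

gcd(42, 18) = 6.
By Bézout, 42×(1) + 18×(-2) = 6.
Particular solution: (2, -26).
General solution: m = 2 + 3t, n = -26 - 7t for integer t.
10 ≤ 2 + 3t ≤ 72 gives t ∈ [3, 23], which is 21 values.

21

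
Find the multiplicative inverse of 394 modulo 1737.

1327

gcd(1737, 394) = 1  (1737 = 4·394 + 161, 394 = 2·161 + 72, 161 = 2·72 + 17, 72 = 4·17 + 4, 17 = 4·4 + 1, 4 = 4·1).
Back-substituting, 394·(-410) + 1737·(93) = 1.
So 394·-410 ≡ 1 (mod 1737), and -410 mod 1737 = 1327.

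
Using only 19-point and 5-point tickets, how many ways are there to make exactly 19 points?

Need nonnegative integers with 19j + 5k = 19.
gcd(19, 5) = 1, and 19·(-1) + 5·(4) = 1.
So (j₀, k₀) = (-19, 76); general j = -19 + 5t, k = 76 - 19t.
j ≥ 0 ⇒ t ≥ 4; k ≥ 0 ⇒ t ≤ 4. That's 1 value of t.

1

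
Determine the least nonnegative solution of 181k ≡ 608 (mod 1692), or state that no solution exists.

gcd(1692, 181) = 1.
1 divides 608, so solutions exist.
By Bézout, 181×(-215) + 1692×(23) = 1.
So 181×(-215) ≡ 1 (mod 1692); multiply by 608: k ≡ -130720 (mod 1692).
Smallest nonnegative: k = -130720 mod 1692 = 1256.

1256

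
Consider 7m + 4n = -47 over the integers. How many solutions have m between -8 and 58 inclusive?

16

gcd(7, 4) = 1.
By Bézout, 7·(-1) + 4·(2) = 1.
Particular solution: (3, -17).
General solution: m = 3 + 4t, n = -17 - 7t for integer t.
-8 ≤ 3 + 4t ≤ 58 gives t ∈ [-2, 13], which is 16 values.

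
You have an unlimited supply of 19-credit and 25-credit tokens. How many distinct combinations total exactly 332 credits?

1

Need nonnegative integers with 19j + 25k = 332.
gcd(19, 25) = 1, and 19·(4) + 25·(-3) = 1.
So (j₀, k₀) = (1328, -996); general j = 1328 + 25t, k = -996 - 19t.
j ≥ 0 ⇒ t ≥ -53; k ≥ 0 ⇒ t ≤ -53. That's 1 value of t.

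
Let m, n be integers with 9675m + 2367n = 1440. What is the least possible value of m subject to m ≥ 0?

87

gcd(9675, 2367) = 9  (9675 = 4*2367 + 207, 2367 = 11*207 + 90, 207 = 2*90 + 27, 90 = 3*27 + 9, 27 = 3*9).
9 divides 1440, so solutions exist.
Back-substituting, 9675*(-80) + 2367*(327) = 9.
Scale by 1440/9 = 160: (m₀, n₀) = (-12800, 52320).
General solution: m = -12800 + 263t, n = 52320 - 1075t for integer t.
m ≥ 0: smallest is -12800 mod 263 = 87 (at t = 49), with n = -355.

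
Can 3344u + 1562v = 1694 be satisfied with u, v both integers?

gcd(3344, 1562) = 22  (3344 = 2×1562 + 220, 1562 = 7×220 + 22, 220 = 10×22).
22 divides 1694, so integer solutions exist.

yes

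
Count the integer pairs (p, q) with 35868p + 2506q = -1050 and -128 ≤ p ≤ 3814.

23

gcd(35868, 2506):
  35868 = 14*2506 + 784
  2506 = 3*784 + 154
  784 = 5*154 + 14
  154 = 11*14
so gcd(35868, 2506) = 14.
Back-substitute for Bézout coefficients:
  14 = 784 - 5*154
  ... = 35868*(16) + 2506*(-229)
Scale by -75: particular solution (-1200, 17175); reduce p mod 179: (53, -759).
General solution: p = 53 + 179t, q = -759 - 2562t for integer t.
-128 ≤ 53 + 179t ≤ 3814 gives t ∈ [-1, 21], which is 23 values.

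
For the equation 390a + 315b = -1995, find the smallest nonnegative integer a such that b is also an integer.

gcd(390, 315) = 15  (390 = 1*315 + 75, 315 = 4*75 + 15, 75 = 5*15).
15 divides -1995, so solutions exist.
Back-substituting, 390*(-4) + 315*(5) = 15.
Scale by -1995/15 = -133: (a₀, b₀) = (532, -665).
General solution: a = 532 + 21t, b = -665 - 26t for integer t.
a ≥ 0: smallest is 532 mod 21 = 7 (at t = -25), with b = -15.

7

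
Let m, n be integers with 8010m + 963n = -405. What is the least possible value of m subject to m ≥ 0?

27

gcd(8010, 963) = 9  (8010 = 8×963 + 306, 963 = 3×306 + 45, 306 = 6×45 + 36, 45 = 1×36 + 9, 36 = 4×9).
9 divides -405, so solutions exist.
Back-substituting, 8010×(-22) + 963×(183) = 9.
Scale by -405/9 = -45: (m₀, n₀) = (990, -8235).
General solution: m = 990 + 107t, n = -8235 - 890t for integer t.
m ≥ 0: smallest is 990 mod 107 = 27 (at t = -9), with n = -225.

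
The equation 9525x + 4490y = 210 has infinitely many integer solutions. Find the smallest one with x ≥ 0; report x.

gcd(9525, 4490) = 5  (9525 = 2·4490 + 545, 4490 = 8·545 + 130, 545 = 4·130 + 25, 130 = 5·25 + 5, 25 = 5·5).
5 divides 210, so solutions exist.
Back-substituting, 9525·(-173) + 4490·(367) = 5.
Scale by 210/5 = 42: (x₀, y₀) = (-7266, 15414).
General solution: x = -7266 + 898t, y = 15414 - 1905t for integer t.
x ≥ 0: smallest is -7266 mod 898 = 816 (at t = 9), with y = -1731.

816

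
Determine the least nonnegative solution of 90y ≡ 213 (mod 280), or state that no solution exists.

no solution

gcd(280, 90) = 10  (280 = 3×90 + 10, 90 = 9×10).
10 does not divide 213, so the congruence has no solution.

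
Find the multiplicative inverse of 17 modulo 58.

41

gcd(58, 17) = 1.
By Bézout, 17·(-17) + 58·(5) = 1.
So 17·-17 ≡ 1 (mod 58), and -17 mod 58 = 41.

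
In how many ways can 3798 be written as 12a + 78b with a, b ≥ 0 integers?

gcd(78, 12):
  78 = 6×12 + 6
  12 = 2×6
so gcd(78, 12) = 6.
Back-substitute for Bézout coefficients:
  6 = 78 - 6×12
  ... = 12×(-6) + 78×(1)
Scale by 633: one solution is (-3798, 633). Reduce a mod 13: (11, 47).
General: a = 11 + 13t, b = 47 - 2t.
a ≥ 0 ⇒ t ≥ 0; b ≥ 0 ⇒ t ≤ 23. So t ∈ [0, 23]: 24 solutions.

24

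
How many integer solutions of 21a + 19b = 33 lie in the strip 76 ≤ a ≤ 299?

gcd(21, 19) = 1  (21 = 1·19 + 2, 19 = 9·2 + 1, 2 = 2·1).
Back-substituting, 21·(-9) + 19·(10) = 1.
Scale by 33: particular solution (-297, 330); reduce a mod 19: (7, -6).
General solution: a = 7 + 19t, b = -6 - 21t for integer t.
76 ≤ 7 + 19t ≤ 299 gives t ∈ [4, 15], which is 12 values.

12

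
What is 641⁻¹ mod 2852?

gcd(2852, 641) = 1  (2852 = 4·641 + 288, 641 = 2·288 + 65, 288 = 4·65 + 28, 65 = 2·28 + 9, 28 = 3·9 + 1, 9 = 9·1).
Back-substituting, 641·(-307) + 2852·(69) = 1.
So 641·-307 ≡ 1 (mod 2852), and -307 mod 2852 = 2545.

2545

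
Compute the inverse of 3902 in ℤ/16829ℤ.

gcd(16829, 3902) = 1.
By Bézout, 3902·(-3239) + 16829·(751) = 1.
So 3902·-3239 ≡ 1 (mod 16829), and -3239 mod 16829 = 13590.

13590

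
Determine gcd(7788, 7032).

12

gcd(7788, 7032) = 12  (7788 = 1*7032 + 756, 7032 = 9*756 + 228, 756 = 3*228 + 72, 228 = 3*72 + 12, 72 = 6*12).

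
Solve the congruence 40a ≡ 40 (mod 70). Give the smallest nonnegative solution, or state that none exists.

1

gcd(70, 40):
  70 = 1×40 + 30
  40 = 1×30 + 10
  30 = 3×10
so gcd(70, 40) = 10.
10 divides 40, so solutions exist.
Back-substitute for Bézout coefficients:
  10 = 40 - 1×30
  ... = 40×(2) + 70×(-1)
So 40×(2) ≡ 10 (mod 70); multiply by 4: a ≡ 8 (mod 7).
Smallest nonnegative: a = 8 mod 7 = 1.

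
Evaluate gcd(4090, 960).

10

gcd(4090, 960) = 10  (4090 = 4·960 + 250, 960 = 3·250 + 210, 250 = 1·210 + 40, 210 = 5·40 + 10, 40 = 4·10).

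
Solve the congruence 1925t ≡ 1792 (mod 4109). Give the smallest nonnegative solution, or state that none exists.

gcd(4109, 1925):
  4109 = 2*1925 + 259
  1925 = 7*259 + 112
  259 = 2*112 + 35
  112 = 3*35 + 7
  35 = 5*7
so gcd(4109, 1925) = 7.
7 divides 1792, so solutions exist.
Back-substitute for Bézout coefficients:
  7 = 112 - 3*35
  ... = 1925*(111) + 4109*(-52)
So 1925*(111) ≡ 7 (mod 4109); multiply by 256: t ≡ 28416 (mod 587).
Smallest nonnegative: t = 28416 mod 587 = 240.

240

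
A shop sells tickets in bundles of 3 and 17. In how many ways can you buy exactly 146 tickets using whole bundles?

3

Need nonnegative integers with 3j + 17k = 146.
gcd(3, 17) = 1, and 3·(6) + 17·(-1) = 1.
So (j₀, k₀) = (876, -146); general j = 876 + 17t, k = -146 - 3t.
j ≥ 0 ⇒ t ≥ -51; k ≥ 0 ⇒ t ≤ -49. That's 3 values of t.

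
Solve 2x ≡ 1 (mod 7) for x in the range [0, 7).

4

gcd(7, 2) = 1  (7 = 3·2 + 1, 2 = 2·1).
Back-substituting, 2·(-3) + 7·(1) = 1.
So 2·-3 ≡ 1 (mod 7), and -3 mod 7 = 4.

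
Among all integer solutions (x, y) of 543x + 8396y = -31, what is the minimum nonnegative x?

7963

gcd(8396, 543) = 1.
1 divides -31, so solutions exist.
By Bézout, 543*(1639) + 8396*(-106) = 1.
Scale by -31/1 = -31: (x₀, y₀) = (-50809, 3286).
General solution: x = -50809 + 8396t, y = 3286 - 543t for integer t.
x ≥ 0: smallest is -50809 mod 8396 = 7963 (at t = 7), with y = -515.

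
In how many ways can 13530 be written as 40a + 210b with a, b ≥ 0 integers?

16

gcd(210, 40) = 10.
By Bézout, 40×(-5) + 210×(1) = 10.
One solution: (18, 61).
General: a = 18 + 21t, b = 61 - 4t.
a ≥ 0 ⇒ t ≥ 0; b ≥ 0 ⇒ t ≤ 15. So t ∈ [0, 15]: 16 solutions.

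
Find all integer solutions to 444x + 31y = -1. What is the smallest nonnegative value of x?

gcd(444, 31) = 1.
1 divides -1, so solutions exist.
By Bézout, 444·(-3) + 31·(43) = 1.
Scale by -1/1 = -1: (x₀, y₀) = (3, -43).
General solution: x = 3 + 31t, y = -43 - 444t for integer t.
x ≥ 0: smallest is 3 mod 31 = 3 (at t = 0), with y = -43.

3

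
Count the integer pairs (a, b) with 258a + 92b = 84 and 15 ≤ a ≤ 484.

10

gcd(258, 92) = 2  (258 = 2·92 + 74, 92 = 1·74 + 18, 74 = 4·18 + 2, 18 = 9·2).
Back-substituting, 258·(5) + 92·(-14) = 2.
Scale by 42: particular solution (210, -588); reduce a mod 46: (26, -72).
General solution: a = 26 + 46t, b = -72 - 129t for integer t.
15 ≤ 26 + 46t ≤ 484 gives t ∈ [0, 9], which is 10 values.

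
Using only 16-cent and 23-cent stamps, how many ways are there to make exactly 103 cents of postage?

1

Need nonnegative integers with 16j + 23k = 103.
gcd(16, 23) = 1, and 16·(-10) + 23·(7) = 1.
So (j₀, k₀) = (-1030, 721); general j = -1030 + 23t, k = 721 - 16t.
j ≥ 0 ⇒ t ≥ 45; k ≥ 0 ⇒ t ≤ 45. That's 1 value of t.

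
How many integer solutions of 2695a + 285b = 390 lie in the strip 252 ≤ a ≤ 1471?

gcd(2695, 285):
  2695 = 9*285 + 130
  285 = 2*130 + 25
  130 = 5*25 + 5
  25 = 5*5
so gcd(2695, 285) = 5.
Back-substitute for Bézout coefficients:
  5 = 130 - 5*25
  ... = 2695*(11) + 285*(-104)
Scale by 78: particular solution (858, -8112); reduce a mod 57: (3, -27).
General solution: a = 3 + 57t, b = -27 - 539t for integer t.
252 ≤ 3 + 57t ≤ 1471 gives t ∈ [5, 25], which is 21 values.

21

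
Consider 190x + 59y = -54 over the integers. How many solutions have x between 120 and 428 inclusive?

6

gcd(190, 59) = 1  (190 = 3×59 + 13, 59 = 4×13 + 7, 13 = 1×7 + 6, 7 = 1×6 + 1, 6 = 6×1).
Back-substituting, 190×(-9) + 59×(29) = 1.
Scale by -54: particular solution (486, -1566); reduce x mod 59: (14, -46).
General solution: x = 14 + 59t, y = -46 - 190t for integer t.
120 ≤ 14 + 59t ≤ 428 gives t ∈ [2, 7], which is 6 values.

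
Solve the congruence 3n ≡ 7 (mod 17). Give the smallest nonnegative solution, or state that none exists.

gcd(17, 3) = 1  (17 = 5·3 + 2, 3 = 1·2 + 1, 2 = 2·1).
1 divides 7, so solutions exist.
Back-substituting, 3·(6) + 17·(-1) = 1.
So 3·(6) ≡ 1 (mod 17); multiply by 7: n ≡ 42 (mod 17).
Smallest nonnegative: n = 42 mod 17 = 8.

8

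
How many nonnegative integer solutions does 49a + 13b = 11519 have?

gcd(49, 13):
  49 = 3×13 + 10
  13 = 1×10 + 3
  10 = 3×3 + 1
  3 = 3×1
so gcd(49, 13) = 1.
Back-substitute for Bézout coefficients:
  1 = 10 - 3×3
  ... = 49×(4) + 13×(-15)
Scale by 11519: one solution is (46076, -172785). Reduce a mod 13: (4, 871).
General: a = 4 + 13t, b = 871 - 49t.
a ≥ 0 ⇒ t ≥ 0; b ≥ 0 ⇒ t ≤ 17. So t ∈ [0, 17]: 18 solutions.

18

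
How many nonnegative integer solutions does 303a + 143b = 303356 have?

gcd(303, 143):
  303 = 2·143 + 17
  143 = 8·17 + 7
  17 = 2·7 + 3
  7 = 2·3 + 1
  3 = 3·1
so gcd(303, 143) = 1.
Back-substitute for Bézout coefficients:
  1 = 7 - 2·3
  ... = 303·(-42) + 143·(89)
Scale by 303356: one solution is (-12740952, 26998684). Reduce a mod 143: (62, 1990).
General: a = 62 + 143t, b = 1990 - 303t.
a ≥ 0 ⇒ t ≥ 0; b ≥ 0 ⇒ t ≤ 6. So t ∈ [0, 6]: 7 solutions.

7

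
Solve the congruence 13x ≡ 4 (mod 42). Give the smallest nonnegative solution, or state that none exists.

gcd(42, 13) = 1.
1 divides 4, so solutions exist.
By Bézout, 13*(13) + 42*(-4) = 1.
So 13*(13) ≡ 1 (mod 42); multiply by 4: x ≡ 52 (mod 42).
Smallest nonnegative: x = 52 mod 42 = 10.

10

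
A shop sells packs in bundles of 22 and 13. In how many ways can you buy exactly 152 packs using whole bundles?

1

Need nonnegative integers with 22j + 13k = 152.
gcd(22, 13) = 1, and 22·(3) + 13·(-5) = 1.
So (j₀, k₀) = (456, -760); general j = 456 + 13t, k = -760 - 22t.
j ≥ 0 ⇒ t ≥ -35; k ≥ 0 ⇒ t ≤ -35. That's 1 value of t.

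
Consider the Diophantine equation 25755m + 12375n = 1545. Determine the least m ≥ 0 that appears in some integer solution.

gcd(25755, 12375) = 15  (25755 = 2*12375 + 1005, 12375 = 12*1005 + 315, 1005 = 3*315 + 60, 315 = 5*60 + 15, 60 = 4*15).
15 divides 1545, so solutions exist.
Back-substituting, 25755*(-197) + 12375*(410) = 15.
Scale by 1545/15 = 103: (m₀, n₀) = (-20291, 42230).
General solution: m = -20291 + 825t, n = 42230 - 1717t for integer t.
m ≥ 0: smallest is -20291 mod 825 = 334 (at t = 25), with n = -695.

334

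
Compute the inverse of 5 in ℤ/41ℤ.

33

gcd(41, 5) = 1.
By Bézout, 5*(-8) + 41*(1) = 1.
So 5*-8 ≡ 1 (mod 41), and -8 mod 41 = 33.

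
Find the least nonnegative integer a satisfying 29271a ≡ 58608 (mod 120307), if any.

8214

gcd(120307, 29271) = 11  (120307 = 4×29271 + 3223, 29271 = 9×3223 + 264, 3223 = 12×264 + 55, 264 = 4×55 + 44, 55 = 1×44 + 11, 44 = 4×11).
11 divides 58608, so solutions exist.
Back-substituting, 29271×(-2277) + 120307×(554) = 11.
So 29271×(-2277) ≡ 11 (mod 120307); multiply by 5328: a ≡ -12131856 (mod 10937).
Smallest nonnegative: a = -12131856 mod 10937 = 8214.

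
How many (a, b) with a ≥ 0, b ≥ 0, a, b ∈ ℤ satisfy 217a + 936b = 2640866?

13

gcd(936, 217) = 1.
By Bézout, 217*(289) + 936*(-67) = 1.
One solution: (554, 2693).
General: a = 554 + 936t, b = 2693 - 217t.
a ≥ 0 ⇒ t ≥ 0; b ≥ 0 ⇒ t ≤ 12. So t ∈ [0, 12]: 13 solutions.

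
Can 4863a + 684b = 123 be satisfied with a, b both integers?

gcd(4863, 684) = 3  (4863 = 7*684 + 75, 684 = 9*75 + 9, 75 = 8*9 + 3, 9 = 3*3).
3 divides 123, so integer solutions exist.

yes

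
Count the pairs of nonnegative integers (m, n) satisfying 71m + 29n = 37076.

gcd(71, 29):
  71 = 2·29 + 13
  29 = 2·13 + 3
  13 = 4·3 + 1
  3 = 3·1
so gcd(71, 29) = 1.
Back-substitute for Bézout coefficients:
  1 = 13 - 4·3
  ... = 71·(9) + 29·(-22)
Scale by 37076: one solution is (333684, -815672). Reduce m mod 29: (10, 1254).
General: m = 10 + 29t, n = 1254 - 71t.
m ≥ 0 ⇒ t ≥ 0; n ≥ 0 ⇒ t ≤ 17. So t ∈ [0, 17]: 18 solutions.

18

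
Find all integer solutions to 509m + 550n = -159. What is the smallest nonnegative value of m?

299

gcd(550, 509) = 1  (550 = 1*509 + 41, 509 = 12*41 + 17, 41 = 2*17 + 7, 17 = 2*7 + 3, 7 = 2*3 + 1, 3 = 3*1).
1 divides -159, so solutions exist.
Back-substituting, 509*(-161) + 550*(149) = 1.
Scale by -159/1 = -159: (m₀, n₀) = (25599, -23691).
General solution: m = 25599 + 550t, n = -23691 - 509t for integer t.
m ≥ 0: smallest is 25599 mod 550 = 299 (at t = -46), with n = -277.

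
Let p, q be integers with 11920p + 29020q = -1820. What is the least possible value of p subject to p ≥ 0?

236

gcd(29020, 11920) = 20  (29020 = 2·11920 + 5180, 11920 = 2·5180 + 1560, 5180 = 3·1560 + 500, 1560 = 3·500 + 60, 500 = 8·60 + 20, 60 = 3·20).
20 divides -1820, so solutions exist.
Back-substituting, 11920·(-465) + 29020·(191) = 20.
Scale by -1820/20 = -91: (p₀, q₀) = (42315, -17381).
General solution: p = 42315 + 1451t, q = -17381 - 596t for integer t.
p ≥ 0: smallest is 42315 mod 1451 = 236 (at t = -29), with q = -97.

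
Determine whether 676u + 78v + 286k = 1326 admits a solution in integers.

gcd(676, 78):
  676 = 8·78 + 52
  78 = 1·52 + 26
  52 = 2·26
so gcd(676, 78) = 26.
gcd(26, 286) = 26.
26 divides 1326, so integer solutions exist.

yes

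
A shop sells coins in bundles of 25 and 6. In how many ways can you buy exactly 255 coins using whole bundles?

Need nonnegative integers with 25j + 6k = 255.
gcd(25, 6) = 1, and 25·(1) + 6·(-4) = 1.
So (j₀, k₀) = (255, -1020); general j = 255 + 6t, k = -1020 - 25t.
j ≥ 0 ⇒ t ≥ -42; k ≥ 0 ⇒ t ≤ -41. That's 2 values of t.

2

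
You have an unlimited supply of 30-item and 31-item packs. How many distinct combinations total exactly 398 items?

1

Need nonnegative integers with 30j + 31k = 398.
gcd(30, 31) = 1, and 30·(-1) + 31·(1) = 1.
So (j₀, k₀) = (-398, 398); general j = -398 + 31t, k = 398 - 30t.
j ≥ 0 ⇒ t ≥ 13; k ≥ 0 ⇒ t ≤ 13. That's 1 value of t.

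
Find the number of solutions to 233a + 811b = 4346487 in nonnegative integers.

gcd(811, 233):
  811 = 3*233 + 112
  233 = 2*112 + 9
  112 = 12*9 + 4
  9 = 2*4 + 1
  4 = 4*1
so gcd(811, 233) = 1.
Back-substitute for Bézout coefficients:
  1 = 9 - 2*4
  ... = 233*(181) + 811*(-52)
Scale by 4346487: one solution is (786714147, -226017324). Reduce a mod 811: (353, 5258).
General: a = 353 + 811t, b = 5258 - 233t.
a ≥ 0 ⇒ t ≥ 0; b ≥ 0 ⇒ t ≤ 22. So t ∈ [0, 22]: 23 solutions.

23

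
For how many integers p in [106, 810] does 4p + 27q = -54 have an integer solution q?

27

gcd(27, 4):
  27 = 6·4 + 3
  4 = 1·3 + 1
  3 = 3·1
so gcd(27, 4) = 1.
Back-substitute for Bézout coefficients:
  1 = 4 - 1·3
  ... = 4·(7) + 27·(-1)
Scale by -54: particular solution (-378, 54); reduce p mod 27: (0, -2).
General solution: p = 0 + 27t, q = -2 - 4t for integer t.
106 ≤ 0 + 27t ≤ 810 gives t ∈ [4, 30], which is 27 values.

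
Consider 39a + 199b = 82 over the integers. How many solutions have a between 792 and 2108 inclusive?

gcd(199, 39) = 1  (199 = 5*39 + 4, 39 = 9*4 + 3, 4 = 1*3 + 1, 3 = 3*1).
Back-substituting, 39*(-51) + 199*(10) = 1.
Scale by 82: particular solution (-4182, 820); reduce a mod 199: (196, -38).
General solution: a = 196 + 199t, b = -38 - 39t for integer t.
792 ≤ 196 + 199t ≤ 2108 gives t ∈ [3, 9], which is 7 values.

7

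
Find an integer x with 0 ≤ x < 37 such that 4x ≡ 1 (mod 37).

28

gcd(37, 4):
  37 = 9*4 + 1
  4 = 4*1
so gcd(37, 4) = 1.
Back-substitute for Bézout coefficients:
  1 = 37 - 9*4
  ... = 4*(-9) + 37*(1)
So 4*-9 ≡ 1 (mod 37), and -9 mod 37 = 28.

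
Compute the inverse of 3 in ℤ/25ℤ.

gcd(25, 3):
  25 = 8×3 + 1
  3 = 3×1
so gcd(25, 3) = 1.
Back-substitute for Bézout coefficients:
  1 = 25 - 8×3
  ... = 3×(-8) + 25×(1)
So 3×-8 ≡ 1 (mod 25), and -8 mod 25 = 17.

17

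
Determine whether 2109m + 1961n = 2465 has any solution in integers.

gcd(2109, 1961) = 37  (2109 = 1*1961 + 148, 1961 = 13*148 + 37, 148 = 4*37).
37 does not divide 2465 (remainder 23), so no integer solutions.

no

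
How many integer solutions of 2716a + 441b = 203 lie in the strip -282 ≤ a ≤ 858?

18

gcd(2716, 441) = 7  (2716 = 6×441 + 70, 441 = 6×70 + 21, 70 = 3×21 + 7, 21 = 3×7).
Back-substituting, 2716×(19) + 441×(-117) = 7.
Scale by 29: particular solution (551, -3393); reduce a mod 63: (47, -289).
General solution: a = 47 + 63t, b = -289 - 388t for integer t.
-282 ≤ 47 + 63t ≤ 858 gives t ∈ [-5, 12], which is 18 values.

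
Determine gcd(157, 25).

1

gcd(157, 25) = 1  (157 = 6×25 + 7, 25 = 3×7 + 4, 7 = 1×4 + 3, 4 = 1×3 + 1, 3 = 3×1).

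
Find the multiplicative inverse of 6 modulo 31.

26

gcd(31, 6) = 1.
By Bézout, 6*(-5) + 31*(1) = 1.
So 6*-5 ≡ 1 (mod 31), and -5 mod 31 = 26.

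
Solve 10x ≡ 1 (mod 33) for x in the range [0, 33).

10

gcd(33, 10) = 1  (33 = 3·10 + 3, 10 = 3·3 + 1, 3 = 3·1).
Back-substituting, 10·(10) + 33·(-3) = 1.
So 10·10 ≡ 1 (mod 33), and 10 mod 33 = 10.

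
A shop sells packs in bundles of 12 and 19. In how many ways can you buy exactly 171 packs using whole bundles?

Need nonnegative integers with 12j + 19k = 171.
gcd(12, 19) = 1, and 12·(8) + 19·(-5) = 1.
So (j₀, k₀) = (1368, -855); general j = 1368 + 19t, k = -855 - 12t.
j ≥ 0 ⇒ t ≥ -72; k ≥ 0 ⇒ t ≤ -72. That's 1 value of t.

1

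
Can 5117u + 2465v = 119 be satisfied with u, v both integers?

yes

gcd(5117, 2465) = 17  (5117 = 2*2465 + 187, 2465 = 13*187 + 34, 187 = 5*34 + 17, 34 = 2*17).
17 divides 119, so integer solutions exist.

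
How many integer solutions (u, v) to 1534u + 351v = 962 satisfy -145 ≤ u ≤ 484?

gcd(1534, 351) = 13  (1534 = 4*351 + 130, 351 = 2*130 + 91, 130 = 1*91 + 39, 91 = 2*39 + 13, 39 = 3*13).
Back-substituting, 1534*(-8) + 351*(35) = 13.
Scale by 74: particular solution (-592, 2590); reduce u mod 27: (2, -6).
General solution: u = 2 + 27t, v = -6 - 118t for integer t.
-145 ≤ 2 + 27t ≤ 484 gives t ∈ [-5, 17], which is 23 values.

23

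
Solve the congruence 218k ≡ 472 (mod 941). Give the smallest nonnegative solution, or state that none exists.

gcd(941, 218):
  941 = 4·218 + 69
  218 = 3·69 + 11
  69 = 6·11 + 3
  11 = 3·3 + 2
  3 = 1·2 + 1
  2 = 2·1
so gcd(941, 218) = 1.
1 divides 472, so solutions exist.
Back-substitute for Bézout coefficients:
  1 = 3 - 1·2
  ... = 218·(-341) + 941·(79)
So 218·(-341) ≡ 1 (mod 941); multiply by 472: k ≡ -160952 (mod 941).
Smallest nonnegative: k = -160952 mod 941 = 900.

900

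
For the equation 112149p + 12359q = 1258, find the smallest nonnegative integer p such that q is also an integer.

gcd(112149, 12359):
  112149 = 9×12359 + 918
  12359 = 13×918 + 425
  918 = 2×425 + 68
  425 = 6×68 + 17
  68 = 4×17
so gcd(112149, 12359) = 17.
17 divides 1258, so solutions exist.
Back-substitute for Bézout coefficients:
  17 = 425 - 6×68
  ... = 112149×(-175) + 12359×(1588)
Scale by 1258/17 = 74: (p₀, q₀) = (-12950, 117512).
General solution: p = -12950 + 727t, q = 117512 - 6597t for integer t.
p ≥ 0: smallest is -12950 mod 727 = 136 (at t = 18), with q = -1234.

136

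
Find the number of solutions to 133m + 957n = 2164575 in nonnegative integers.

18

gcd(957, 133) = 1  (957 = 7×133 + 26, 133 = 5×26 + 3, 26 = 8×3 + 2, 3 = 1×2 + 1, 2 = 2×1).
Back-substituting, 133×(331) + 957×(-46) = 1.
Scale by 2164575: one solution is (716474325, -99570450). Reduce m mod 957: (6, 2261).
General: m = 6 + 957t, n = 2261 - 133t.
m ≥ 0 ⇒ t ≥ 0; n ≥ 0 ⇒ t ≤ 17. So t ∈ [0, 17]: 18 solutions.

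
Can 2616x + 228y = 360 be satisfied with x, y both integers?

gcd(2616, 228) = 12  (2616 = 11·228 + 108, 228 = 2·108 + 12, 108 = 9·12).
12 divides 360, so integer solutions exist.

yes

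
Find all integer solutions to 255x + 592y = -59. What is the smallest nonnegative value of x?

gcd(592, 255) = 1.
1 divides -59, so solutions exist.
By Bézout, 255*(-65) + 592*(28) = 1.
Scale by -59/1 = -59: (x₀, y₀) = (3835, -1652).
General solution: x = 3835 + 592t, y = -1652 - 255t for integer t.
x ≥ 0: smallest is 3835 mod 592 = 283 (at t = -6), with y = -122.

283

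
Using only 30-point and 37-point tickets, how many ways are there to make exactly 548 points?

Need nonnegative integers with 30j + 37k = 548.
gcd(30, 37) = 1, and 30·(-16) + 37·(13) = 1.
So (j₀, k₀) = (-8768, 7124); general j = -8768 + 37t, k = 7124 - 30t.
j ≥ 0 ⇒ t ≥ 237; k ≥ 0 ⇒ t ≤ 237. That's 1 value of t.

1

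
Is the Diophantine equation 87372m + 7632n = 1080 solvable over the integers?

yes

gcd(87372, 7632) = 36  (87372 = 11·7632 + 3420, 7632 = 2·3420 + 792, 3420 = 4·792 + 252, 792 = 3·252 + 36, 252 = 7·36).
36 divides 1080, so integer solutions exist.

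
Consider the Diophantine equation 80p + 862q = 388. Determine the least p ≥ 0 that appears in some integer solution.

285

gcd(862, 80) = 2  (862 = 10×80 + 62, 80 = 1×62 + 18, 62 = 3×18 + 8, 18 = 2×8 + 2, 8 = 4×2).
2 divides 388, so solutions exist.
Back-substituting, 80×(97) + 862×(-9) = 2.
Scale by 388/2 = 194: (p₀, q₀) = (18818, -1746).
General solution: p = 18818 + 431t, q = -1746 - 40t for integer t.
p ≥ 0: smallest is 18818 mod 431 = 285 (at t = -43), with q = -26.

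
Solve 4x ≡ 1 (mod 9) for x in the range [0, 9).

gcd(9, 4):
  9 = 2·4 + 1
  4 = 4·1
so gcd(9, 4) = 1.
Back-substitute for Bézout coefficients:
  1 = 9 - 2·4
  ... = 4·(-2) + 9·(1)
So 4·-2 ≡ 1 (mod 9), and -2 mod 9 = 7.

7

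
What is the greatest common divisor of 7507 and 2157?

gcd(7507, 2157):
  7507 = 3×2157 + 1036
  2157 = 2×1036 + 85
  1036 = 12×85 + 16
  85 = 5×16 + 5
  16 = 3×5 + 1
  5 = 5×1
so gcd(7507, 2157) = 1.

1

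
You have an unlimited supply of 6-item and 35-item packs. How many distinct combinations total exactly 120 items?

Need nonnegative integers with 6j + 35k = 120.
gcd(6, 35) = 1, and 6·(6) + 35·(-1) = 1.
So (j₀, k₀) = (720, -120); general j = 720 + 35t, k = -120 - 6t.
j ≥ 0 ⇒ t ≥ -20; k ≥ 0 ⇒ t ≤ -20. That's 1 value of t.

1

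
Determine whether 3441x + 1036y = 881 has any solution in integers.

gcd(3441, 1036) = 37  (3441 = 3×1036 + 333, 1036 = 3×333 + 37, 333 = 9×37).
37 does not divide 881 (remainder 30), so no integer solutions.

no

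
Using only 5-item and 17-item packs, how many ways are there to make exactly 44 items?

Need nonnegative integers with 5j + 17k = 44.
gcd(5, 17) = 1, and 5·(7) + 17·(-2) = 1.
So (j₀, k₀) = (308, -88); general j = 308 + 17t, k = -88 - 5t.
j ≥ 0 ⇒ t ≥ -18; k ≥ 0 ⇒ t ≤ -18. That's 1 value of t.

1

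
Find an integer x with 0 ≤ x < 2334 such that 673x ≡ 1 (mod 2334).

163

gcd(2334, 673) = 1  (2334 = 3×673 + 315, 673 = 2×315 + 43, 315 = 7×43 + 14, 43 = 3×14 + 1, 14 = 14×1).
Back-substituting, 673×(163) + 2334×(-47) = 1.
So 673×163 ≡ 1 (mod 2334), and 163 mod 2334 = 163.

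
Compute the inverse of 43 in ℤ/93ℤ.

gcd(93, 43) = 1.
By Bézout, 43*(13) + 93*(-6) = 1.
So 43*13 ≡ 1 (mod 93), and 13 mod 93 = 13.

13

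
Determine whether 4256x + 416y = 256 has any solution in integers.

gcd(4256, 416) = 32  (4256 = 10·416 + 96, 416 = 4·96 + 32, 96 = 3·32).
32 divides 256, so integer solutions exist.

yes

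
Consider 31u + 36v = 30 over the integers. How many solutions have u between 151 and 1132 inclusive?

gcd(36, 31) = 1.
By Bézout, 31*(7) + 36*(-6) = 1.
Particular solution: (30, -25).
General solution: u = 30 + 36t, v = -25 - 31t for integer t.
151 ≤ 30 + 36t ≤ 1132 gives t ∈ [4, 30], which is 27 values.

27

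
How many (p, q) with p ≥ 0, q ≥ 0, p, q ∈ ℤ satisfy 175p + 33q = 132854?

23

gcd(175, 33):
  175 = 5*33 + 10
  33 = 3*10 + 3
  10 = 3*3 + 1
  3 = 3*1
so gcd(175, 33) = 1.
Back-substitute for Bézout coefficients:
  1 = 10 - 3*3
  ... = 175*(10) + 33*(-53)
Scale by 132854: one solution is (1328540, -7041262). Reduce p mod 33: (26, 3888).
General: p = 26 + 33t, q = 3888 - 175t.
p ≥ 0 ⇒ t ≥ 0; q ≥ 0 ⇒ t ≤ 22. So t ∈ [0, 22]: 23 solutions.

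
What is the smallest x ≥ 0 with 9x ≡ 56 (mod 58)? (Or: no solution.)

gcd(58, 9):
  58 = 6×9 + 4
  9 = 2×4 + 1
  4 = 4×1
so gcd(58, 9) = 1.
1 divides 56, so solutions exist.
Back-substitute for Bézout coefficients:
  1 = 9 - 2×4
  ... = 9×(13) + 58×(-2)
So 9×(13) ≡ 1 (mod 58); multiply by 56: x ≡ 728 (mod 58).
Smallest nonnegative: x = 728 mod 58 = 32.

32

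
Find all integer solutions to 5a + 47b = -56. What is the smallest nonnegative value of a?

17

gcd(47, 5) = 1  (47 = 9*5 + 2, 5 = 2*2 + 1, 2 = 2*1).
1 divides -56, so solutions exist.
Back-substituting, 5*(19) + 47*(-2) = 1.
Scale by -56/1 = -56: (a₀, b₀) = (-1064, 112).
General solution: a = -1064 + 47t, b = 112 - 5t for integer t.
a ≥ 0: smallest is -1064 mod 47 = 17 (at t = 23), with b = -3.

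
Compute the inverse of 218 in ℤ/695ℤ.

322

gcd(695, 218) = 1  (695 = 3×218 + 41, 218 = 5×41 + 13, 41 = 3×13 + 2, 13 = 6×2 + 1, 2 = 2×1).
Back-substituting, 218×(322) + 695×(-101) = 1.
So 218×322 ≡ 1 (mod 695), and 322 mod 695 = 322.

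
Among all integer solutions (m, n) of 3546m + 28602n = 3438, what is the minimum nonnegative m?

1227

gcd(28602, 3546):
  28602 = 8·3546 + 234
  3546 = 15·234 + 36
  234 = 6·36 + 18
  36 = 2·18
so gcd(28602, 3546) = 18.
18 divides 3438, so solutions exist.
Back-substitute for Bézout coefficients:
  18 = 234 - 6·36
  ... = 3546·(-734) + 28602·(91)
Scale by 3438/18 = 191: (m₀, n₀) = (-140194, 17381).
General solution: m = -140194 + 1589t, n = 17381 - 197t for integer t.
m ≥ 0: smallest is -140194 mod 1589 = 1227 (at t = 89), with n = -152.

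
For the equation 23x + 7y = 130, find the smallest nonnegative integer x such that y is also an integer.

gcd(23, 7) = 1.
1 divides 130, so solutions exist.
By Bézout, 23*(-3) + 7*(10) = 1.
Scale by 130/1 = 130: (x₀, y₀) = (-390, 1300).
General solution: x = -390 + 7t, y = 1300 - 23t for integer t.
x ≥ 0: smallest is -390 mod 7 = 2 (at t = 56), with y = 12.

2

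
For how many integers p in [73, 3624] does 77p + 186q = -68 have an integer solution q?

20

gcd(186, 77) = 1  (186 = 2×77 + 32, 77 = 2×32 + 13, 32 = 2×13 + 6, 13 = 2×6 + 1, 6 = 6×1).
Back-substituting, 77×(29) + 186×(-12) = 1.
Scale by -68: particular solution (-1972, 816); reduce p mod 186: (74, -31).
General solution: p = 74 + 186t, q = -31 - 77t for integer t.
73 ≤ 74 + 186t ≤ 3624 gives t ∈ [0, 19], which is 20 values.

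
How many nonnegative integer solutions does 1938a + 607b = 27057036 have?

gcd(1938, 607):
  1938 = 3×607 + 117
  607 = 5×117 + 22
  117 = 5×22 + 7
  22 = 3×7 + 1
  7 = 7×1
so gcd(1938, 607) = 1.
Back-substitute for Bézout coefficients:
  1 = 22 - 3×7
  ... = 1938×(-83) + 607×(265)
Scale by 27057036: one solution is (-2245733988, 7170114540). Reduce a mod 607: (301, 43614).
General: a = 301 + 607t, b = 43614 - 1938t.
a ≥ 0 ⇒ t ≥ 0; b ≥ 0 ⇒ t ≤ 22. So t ∈ [0, 22]: 23 solutions.

23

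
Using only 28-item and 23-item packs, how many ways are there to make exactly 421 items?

1

Need nonnegative integers with 28j + 23k = 421.
gcd(28, 23) = 1, and 28·(-9) + 23·(11) = 1.
So (j₀, k₀) = (-3789, 4631); general j = -3789 + 23t, k = 4631 - 28t.
j ≥ 0 ⇒ t ≥ 165; k ≥ 0 ⇒ t ≤ 165. That's 1 value of t.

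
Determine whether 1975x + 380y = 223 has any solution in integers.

no

gcd(1975, 380) = 5  (1975 = 5*380 + 75, 380 = 5*75 + 5, 75 = 15*5).
5 does not divide 223 (remainder 3), so no integer solutions.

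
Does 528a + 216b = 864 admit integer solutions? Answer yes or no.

gcd(528, 216) = 24  (528 = 2×216 + 96, 216 = 2×96 + 24, 96 = 4×24).
24 divides 864, so integer solutions exist.

yes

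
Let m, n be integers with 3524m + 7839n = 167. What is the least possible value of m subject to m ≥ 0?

gcd(7839, 3524):
  7839 = 2*3524 + 791
  3524 = 4*791 + 360
  791 = 2*360 + 71
  360 = 5*71 + 5
  71 = 14*5 + 1
  5 = 5*1
so gcd(7839, 3524) = 1.
1 divides 167, so solutions exist.
Back-substitute for Bézout coefficients:
  1 = 71 - 14*5
  ... = 3524*(-1546) + 7839*(695)
Scale by 167/1 = 167: (m₀, n₀) = (-258182, 116065).
General solution: m = -258182 + 7839t, n = 116065 - 3524t for integer t.
m ≥ 0: smallest is -258182 mod 7839 = 505 (at t = 33), with n = -227.

505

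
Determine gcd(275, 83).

gcd(275, 83):
  275 = 3×83 + 26
  83 = 3×26 + 5
  26 = 5×5 + 1
  5 = 5×1
so gcd(275, 83) = 1.

1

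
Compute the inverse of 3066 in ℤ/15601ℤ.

12665

gcd(15601, 3066) = 1.
By Bézout, 3066*(-2936) + 15601*(577) = 1.
So 3066*-2936 ≡ 1 (mod 15601), and -2936 mod 15601 = 12665.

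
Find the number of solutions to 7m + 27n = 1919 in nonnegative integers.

10

gcd(27, 7) = 1  (27 = 3·7 + 6, 7 = 1·6 + 1, 6 = 6·1).
Back-substituting, 7·(4) + 27·(-1) = 1.
Scale by 1919: one solution is (7676, -1919). Reduce m mod 27: (8, 69).
General: m = 8 + 27t, n = 69 - 7t.
m ≥ 0 ⇒ t ≥ 0; n ≥ 0 ⇒ t ≤ 9. So t ∈ [0, 9]: 10 solutions.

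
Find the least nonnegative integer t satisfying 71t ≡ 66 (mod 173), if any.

152

gcd(173, 71):
  173 = 2×71 + 31
  71 = 2×31 + 9
  31 = 3×9 + 4
  9 = 2×4 + 1
  4 = 4×1
so gcd(173, 71) = 1.
1 divides 66, so solutions exist.
Back-substitute for Bézout coefficients:
  1 = 9 - 2×4
  ... = 71×(39) + 173×(-16)
So 71×(39) ≡ 1 (mod 173); multiply by 66: t ≡ 2574 (mod 173).
Smallest nonnegative: t = 2574 mod 173 = 152.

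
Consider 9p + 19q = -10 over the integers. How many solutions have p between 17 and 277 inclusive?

gcd(19, 9):
  19 = 2×9 + 1
  9 = 9×1
so gcd(19, 9) = 1.
Back-substitute for Bézout coefficients:
  1 = 19 - 2×9
  ... = 9×(-2) + 19×(1)
Scale by -10: particular solution (20, -10); reduce p mod 19: (1, -1).
General solution: p = 1 + 19t, q = -1 - 9t for integer t.
17 ≤ 1 + 19t ≤ 277 gives t ∈ [1, 14], which is 14 values.

14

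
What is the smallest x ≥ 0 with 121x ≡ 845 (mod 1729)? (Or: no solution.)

gcd(1729, 121):
  1729 = 14×121 + 35
  121 = 3×35 + 16
  35 = 2×16 + 3
  16 = 5×3 + 1
  3 = 3×1
so gcd(1729, 121) = 1.
1 divides 845, so solutions exist.
Back-substitute for Bézout coefficients:
  1 = 16 - 5×3
  ... = 121×(543) + 1729×(-38)
So 121×(543) ≡ 1 (mod 1729); multiply by 845: x ≡ 458835 (mod 1729).
Smallest nonnegative: x = 458835 mod 1729 = 650.

650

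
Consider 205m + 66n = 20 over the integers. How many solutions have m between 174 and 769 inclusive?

gcd(205, 66) = 1.
By Bézout, 205×(19) + 66×(-59) = 1.
Particular solution: (50, -155).
General solution: m = 50 + 66t, n = -155 - 205t for integer t.
174 ≤ 50 + 66t ≤ 769 gives t ∈ [2, 10], which is 9 values.

9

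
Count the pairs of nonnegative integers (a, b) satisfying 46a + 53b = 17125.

7

gcd(53, 46) = 1.
By Bézout, 46×(15) + 53×(-13) = 1.
One solution: (37, 291).
General: a = 37 + 53t, b = 291 - 46t.
a ≥ 0 ⇒ t ≥ 0; b ≥ 0 ⇒ t ≤ 6. So t ∈ [0, 6]: 7 solutions.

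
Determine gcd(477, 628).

1

gcd(628, 477):
  628 = 1×477 + 151
  477 = 3×151 + 24
  151 = 6×24 + 7
  24 = 3×7 + 3
  7 = 2×3 + 1
  3 = 3×1
so gcd(628, 477) = 1.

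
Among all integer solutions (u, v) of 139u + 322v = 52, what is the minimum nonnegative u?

144

gcd(322, 139) = 1.
1 divides 52, so solutions exist.
By Bézout, 139×(139) + 322×(-60) = 1.
Scale by 52/1 = 52: (u₀, v₀) = (7228, -3120).
General solution: u = 7228 + 322t, v = -3120 - 139t for integer t.
u ≥ 0: smallest is 7228 mod 322 = 144 (at t = -22), with v = -62.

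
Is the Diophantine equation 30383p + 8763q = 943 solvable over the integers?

yes

gcd(30383, 8763) = 23.
23 divides 943, so integer solutions exist.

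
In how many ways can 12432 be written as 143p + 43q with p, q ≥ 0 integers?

2

gcd(143, 43) = 1.
By Bézout, 143·(-3) + 43·(10) = 1.
One solution: (28, 196).
General: p = 28 + 43t, q = 196 - 143t.
p ≥ 0 ⇒ t ≥ 0; q ≥ 0 ⇒ t ≤ 1. So t ∈ [0, 1]: 2 solutions.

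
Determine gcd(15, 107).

gcd(107, 15) = 1  (107 = 7·15 + 2, 15 = 7·2 + 1, 2 = 2·1).

1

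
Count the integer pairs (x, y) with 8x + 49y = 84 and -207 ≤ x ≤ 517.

14

gcd(49, 8) = 1.
By Bézout, 8×(-6) + 49×(1) = 1.
Particular solution: (35, -4).
General solution: x = 35 + 49t, y = -4 - 8t for integer t.
-207 ≤ 35 + 49t ≤ 517 gives t ∈ [-4, 9], which is 14 values.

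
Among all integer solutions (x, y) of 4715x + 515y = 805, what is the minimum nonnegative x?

gcd(4715, 515):
  4715 = 9·515 + 80
  515 = 6·80 + 35
  80 = 2·35 + 10
  35 = 3·10 + 5
  10 = 2·5
so gcd(4715, 515) = 5.
5 divides 805, so solutions exist.
Back-substitute for Bézout coefficients:
  5 = 35 - 3·10
  ... = 4715·(-45) + 515·(412)
Scale by 805/5 = 161: (x₀, y₀) = (-7245, 66332).
General solution: x = -7245 + 103t, y = 66332 - 943t for integer t.
x ≥ 0: smallest is -7245 mod 103 = 68 (at t = 71), with y = -621.

68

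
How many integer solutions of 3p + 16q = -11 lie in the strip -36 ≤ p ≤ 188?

gcd(16, 3) = 1.
By Bézout, 3*(-5) + 16*(1) = 1.
Particular solution: (7, -2).
General solution: p = 7 + 16t, q = -2 - 3t for integer t.
-36 ≤ 7 + 16t ≤ 188 gives t ∈ [-2, 11], which is 14 values.

14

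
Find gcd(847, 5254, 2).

gcd(5254, 847):
  5254 = 6*847 + 172
  847 = 4*172 + 159
  172 = 1*159 + 13
  159 = 12*13 + 3
  13 = 4*3 + 1
  3 = 3*1
so gcd(5254, 847) = 1.
gcd(1, 2) = 1.

1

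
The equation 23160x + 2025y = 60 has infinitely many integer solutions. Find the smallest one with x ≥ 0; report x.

71

gcd(23160, 2025) = 15  (23160 = 11*2025 + 885, 2025 = 2*885 + 255, 885 = 3*255 + 120, 255 = 2*120 + 15, 120 = 8*15).
15 divides 60, so solutions exist.
Back-substituting, 23160*(-16) + 2025*(183) = 15.
Scale by 60/15 = 4: (x₀, y₀) = (-64, 732).
General solution: x = -64 + 135t, y = 732 - 1544t for integer t.
x ≥ 0: smallest is -64 mod 135 = 71 (at t = 1), with y = -812.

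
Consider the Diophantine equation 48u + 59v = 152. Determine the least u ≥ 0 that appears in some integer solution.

gcd(59, 48) = 1  (59 = 1×48 + 11, 48 = 4×11 + 4, 11 = 2×4 + 3, 4 = 1×3 + 1, 3 = 3×1).
1 divides 152, so solutions exist.
Back-substituting, 48×(16) + 59×(-13) = 1.
Scale by 152/1 = 152: (u₀, v₀) = (2432, -1976).
General solution: u = 2432 + 59t, v = -1976 - 48t for integer t.
u ≥ 0: smallest is 2432 mod 59 = 13 (at t = -41), with v = -8.

13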